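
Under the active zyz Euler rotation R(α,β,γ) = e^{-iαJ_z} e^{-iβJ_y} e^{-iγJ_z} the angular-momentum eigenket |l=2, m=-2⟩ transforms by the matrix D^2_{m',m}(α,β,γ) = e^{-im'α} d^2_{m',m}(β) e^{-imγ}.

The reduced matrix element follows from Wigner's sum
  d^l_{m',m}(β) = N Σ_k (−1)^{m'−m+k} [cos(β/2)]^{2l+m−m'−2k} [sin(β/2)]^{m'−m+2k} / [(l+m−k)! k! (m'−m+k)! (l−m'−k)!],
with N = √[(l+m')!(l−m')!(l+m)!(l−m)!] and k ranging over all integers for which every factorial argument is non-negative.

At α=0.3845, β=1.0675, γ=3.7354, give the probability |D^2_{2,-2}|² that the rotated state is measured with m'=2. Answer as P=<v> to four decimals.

First d^2_{2,-2}(β=1.0675), then the phase factors e^{-i(2)α} and e^{-i(-2)γ}:
With c≡cos(β/2)=0.860905 and s≡sin(β/2)=0.508765, N=[24·1·1·24]^{1/2}=24.000000
k: max(0,(-2)−(2))=0 … min(2+(-2),2−(2))=0
  k=0: (−1)^4·24.0000/(24)·0.8609^0·0.5088^4 = +0.066999
d^2_{2,-2}(1.0675) = +0.066999
|D^2_{2,-2}|² = |d^2_{2,-2}(β)|² = (+0.066999)² = 0.004489 (the z-rotation phases have unit modulus)

P=0.0045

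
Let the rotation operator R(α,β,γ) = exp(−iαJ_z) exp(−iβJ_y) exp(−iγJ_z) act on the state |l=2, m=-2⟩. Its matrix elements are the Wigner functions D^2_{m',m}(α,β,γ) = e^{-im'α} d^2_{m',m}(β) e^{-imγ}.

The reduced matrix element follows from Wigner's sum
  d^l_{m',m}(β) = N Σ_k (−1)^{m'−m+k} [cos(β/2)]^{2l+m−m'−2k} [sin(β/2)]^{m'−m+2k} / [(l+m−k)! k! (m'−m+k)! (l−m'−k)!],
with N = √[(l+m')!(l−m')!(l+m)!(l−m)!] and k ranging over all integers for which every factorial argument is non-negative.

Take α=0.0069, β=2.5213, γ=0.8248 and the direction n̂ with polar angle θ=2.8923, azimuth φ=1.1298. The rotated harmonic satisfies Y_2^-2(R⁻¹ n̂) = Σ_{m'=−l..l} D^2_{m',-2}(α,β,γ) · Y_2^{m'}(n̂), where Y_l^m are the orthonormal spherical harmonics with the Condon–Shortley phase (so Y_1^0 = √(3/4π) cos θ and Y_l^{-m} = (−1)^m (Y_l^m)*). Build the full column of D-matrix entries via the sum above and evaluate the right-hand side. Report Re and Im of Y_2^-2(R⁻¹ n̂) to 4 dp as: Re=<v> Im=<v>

Re=0.0762 Im=0.0748

Need the full column D^2_{m',-2} for m'=−2..2 at α=0.0069, β=2.5213, γ=0.8248.
cos(β/2)=0.305198, sin(β/2)=0.952289
d^2_{-2,-2}: single k=0 term ⇒ +0.008676;  D = -0.000802+0.008639i
d^2_{-1,-2}: single k=0 term ⇒ -0.054143;  D = +0.004635-0.053944i
d^2_{0,-2}: single k=0 term ⇒ +0.206908;  D = -0.016288+0.206265i
d^2_{1,-2}: single k=0 term ⇒ -0.527130;  D = +0.037870-0.525768i
d^2_{2,-2}: single k=0 term ⇒ +0.822385;  D = -0.053420+0.820648i
Y_2^{m'}(θ=2.8923,φ=1.1298) and Σ D·Y over m':
  (-0.0008+0.0086i)·(-0.0149-0.0182i)  (+0.0046-0.0539i)·(-0.0788+0.1670i)  (-0.0163+0.2063i)·(+0.5732+0.0000i)  (+0.0379-0.5258i)·(+0.0788+0.1670i)  (-0.0534+0.8206i)·(-0.0149+0.0182i)
Y_2^-2(R⁻¹ n̂) = +0.076189+0.074781i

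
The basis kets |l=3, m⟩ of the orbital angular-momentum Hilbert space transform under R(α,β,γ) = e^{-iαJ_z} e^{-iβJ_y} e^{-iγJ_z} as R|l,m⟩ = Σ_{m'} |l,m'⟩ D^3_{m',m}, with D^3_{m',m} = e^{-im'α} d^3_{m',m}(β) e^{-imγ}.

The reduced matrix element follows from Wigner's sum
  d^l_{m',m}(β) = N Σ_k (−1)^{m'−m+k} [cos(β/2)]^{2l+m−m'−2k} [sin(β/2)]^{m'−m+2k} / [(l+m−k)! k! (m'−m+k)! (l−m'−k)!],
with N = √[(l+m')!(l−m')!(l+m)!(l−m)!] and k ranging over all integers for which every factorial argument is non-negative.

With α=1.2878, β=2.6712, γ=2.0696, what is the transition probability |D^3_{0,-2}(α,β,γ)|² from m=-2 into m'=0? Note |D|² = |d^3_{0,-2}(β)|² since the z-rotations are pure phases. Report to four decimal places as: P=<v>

P=0.0629

First d^3_{0,-2}(β=2.6712), then the phase factors e^{-i(0)α} and e^{-i(-2)γ}:
Half-angle: c=0.233034, s=0.972469. N=√(6·6·1·120)=65.726707
The bounds max(0,m−m')=0 and min(l+m,l−m')=1 give 2 terms
  k=0: (−1)^2·65.7267/(12)·0.2330^4·0.9725^2 = +0.015275
  k=1: (−1)^3·65.7267/(12)·0.2330^2·0.9725^4 = -0.266012
d^3_{0,-2}(2.6712) = +0.015275 -0.266012 = -0.250737
|D^3_{0,-2}|² = |d^3_{0,-2}(β)|² = (-0.250737)² = 0.062869 (the z-rotation phases have unit modulus)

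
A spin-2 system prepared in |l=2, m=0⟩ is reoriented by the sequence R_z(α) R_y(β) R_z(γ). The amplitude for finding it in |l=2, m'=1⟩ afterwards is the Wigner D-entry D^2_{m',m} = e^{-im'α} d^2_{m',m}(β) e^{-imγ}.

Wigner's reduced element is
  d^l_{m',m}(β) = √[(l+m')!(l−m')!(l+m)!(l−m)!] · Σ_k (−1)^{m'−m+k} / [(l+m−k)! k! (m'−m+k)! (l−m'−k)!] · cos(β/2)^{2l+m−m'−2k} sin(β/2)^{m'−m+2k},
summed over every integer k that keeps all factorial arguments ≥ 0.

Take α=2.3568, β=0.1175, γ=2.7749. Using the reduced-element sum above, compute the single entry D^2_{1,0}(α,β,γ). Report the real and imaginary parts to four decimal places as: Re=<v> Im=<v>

D^2_{1,0}(2.3568,0.1175,2.7749) = e^{-i·1·2.3568}·d^2_{1,0}(0.1175)·e^{-i·0·2.7749}. Compute d first:
Half-angle: c=0.998275, s=0.058716. N=√(6·1·2·2)=4.898979
Admissible k: 0..1 (factorial args all ≥0)
  k=0: (−1)^1·4.8990/(2)·0.9983^3·0.0587^1 = -0.143082
  k=1: (−1)^2·4.8990/(2)·0.9983^1·0.0587^3 = +0.000495
d^2_{1,0}(0.1175) = -0.143082 +0.000495 = -0.142587
D = (-0.707535-0.706678i)·(-0.142587)·(+1.000000+0.000000i) = +0.100885+0.100763i

Re=0.1009 Im=0.1008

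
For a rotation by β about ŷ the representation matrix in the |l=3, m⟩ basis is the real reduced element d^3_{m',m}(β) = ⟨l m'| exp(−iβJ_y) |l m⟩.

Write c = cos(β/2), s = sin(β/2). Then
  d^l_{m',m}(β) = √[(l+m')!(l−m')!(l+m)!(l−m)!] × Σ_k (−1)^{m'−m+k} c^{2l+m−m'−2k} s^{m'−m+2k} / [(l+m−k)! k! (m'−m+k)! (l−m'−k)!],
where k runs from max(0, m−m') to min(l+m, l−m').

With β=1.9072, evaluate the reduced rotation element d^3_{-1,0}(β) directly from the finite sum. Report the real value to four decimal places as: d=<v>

d=-0.1861

d^3_{-1,0}(β=1.9072) via Wigner's sum:
Half-angle: c=0.578751, s=0.815504. N=√(2·24·6·6)=41.569219
Admissible k: 1..3 (factorial args all ≥0)
  k=1: (−1)^0·41.5692/(12)·0.5788^5·0.8155^1 = +0.183432
  k=2: (−1)^1·41.5692/(4)·0.5788^3·0.8155^3 = -1.092612
  k=3: (−1)^2·41.5692/(12)·0.5788^1·0.8155^5 = +0.723125
d^3_{-1,0}(1.9072) = +0.183432 -1.092612 +0.723125 = -0.186054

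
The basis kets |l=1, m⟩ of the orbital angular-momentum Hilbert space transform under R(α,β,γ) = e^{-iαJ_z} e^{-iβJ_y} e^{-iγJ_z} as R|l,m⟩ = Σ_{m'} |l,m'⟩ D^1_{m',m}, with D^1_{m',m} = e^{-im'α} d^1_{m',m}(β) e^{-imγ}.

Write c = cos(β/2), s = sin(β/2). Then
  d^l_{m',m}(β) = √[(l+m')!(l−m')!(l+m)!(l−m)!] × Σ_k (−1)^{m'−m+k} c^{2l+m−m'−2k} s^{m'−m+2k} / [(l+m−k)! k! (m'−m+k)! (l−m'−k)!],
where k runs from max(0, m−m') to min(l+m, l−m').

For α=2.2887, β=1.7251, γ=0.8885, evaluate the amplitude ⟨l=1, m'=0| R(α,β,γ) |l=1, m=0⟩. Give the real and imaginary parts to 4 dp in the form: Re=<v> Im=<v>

Re=-0.1537 Im=0.0000

First d^1_{0,0}(β=1.7251), then the phase factors e^{-i(0)α} and e^{-i(0)γ}:
With c≡cos(β/2)=0.650503 and s≡sin(β/2)=0.759504, N=[1·1·1·1]^{1/2}=1.000000
The bounds max(0,m−m')=0 and min(l+m,l−m')=1 give 2 terms
  k=0: (−1)^0·1.0000/(1)·0.6505^2·0.7595^0 = +0.423154
  k=1: (−1)^1·1.0000/(1)·0.6505^0·0.7595^2 = -0.576846
d^1_{0,0}(1.7251) = +0.423154 -0.576846 = -0.153692
D = (+1.000000+0.000000i)·(-0.153692)·(+1.000000+0.000000i) = -0.153692+0.000000i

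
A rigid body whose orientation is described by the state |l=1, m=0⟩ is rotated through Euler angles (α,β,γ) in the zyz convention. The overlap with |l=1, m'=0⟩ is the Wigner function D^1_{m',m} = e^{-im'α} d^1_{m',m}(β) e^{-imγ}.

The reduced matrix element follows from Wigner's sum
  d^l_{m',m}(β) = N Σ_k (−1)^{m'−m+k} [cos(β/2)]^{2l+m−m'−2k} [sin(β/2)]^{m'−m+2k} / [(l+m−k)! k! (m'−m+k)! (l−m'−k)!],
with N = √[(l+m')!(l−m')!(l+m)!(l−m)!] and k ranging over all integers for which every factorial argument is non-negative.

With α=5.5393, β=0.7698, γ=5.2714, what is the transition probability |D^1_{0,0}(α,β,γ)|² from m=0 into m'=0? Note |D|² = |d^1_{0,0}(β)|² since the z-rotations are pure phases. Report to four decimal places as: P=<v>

P=0.5156

Split into d^1_{0,0}(β=0.7698) × two z-phases.
Half-angle: c=0.926836, s=0.375466. N=√(1·1·1·1)=1.000000
Admissible k: 0..1 (factorial args all ≥0)
  k=0: (−1)^0·1.0000/(1)·0.9268^2·0.3755^0 = +0.859025
  k=1: (−1)^1·1.0000/(1)·0.9268^0·0.3755^2 = -0.140975
d^1_{0,0}(0.7698) = +0.859025 -0.140975 = +0.718050
|D^1_{0,0}|² = |d^1_{0,0}(β)|² = (+0.718050)² = 0.515596 (the z-rotation phases have unit modulus)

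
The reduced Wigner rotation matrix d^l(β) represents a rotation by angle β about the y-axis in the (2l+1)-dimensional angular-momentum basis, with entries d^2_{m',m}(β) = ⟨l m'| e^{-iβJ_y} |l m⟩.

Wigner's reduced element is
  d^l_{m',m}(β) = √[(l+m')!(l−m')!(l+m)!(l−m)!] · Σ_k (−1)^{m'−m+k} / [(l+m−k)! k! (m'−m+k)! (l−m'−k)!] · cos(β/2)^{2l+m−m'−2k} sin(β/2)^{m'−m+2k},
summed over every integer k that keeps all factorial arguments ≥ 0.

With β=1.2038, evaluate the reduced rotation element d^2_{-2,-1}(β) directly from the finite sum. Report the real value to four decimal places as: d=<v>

d^2_{-2,-1}(β=1.2038) via Wigner's sum:
c=cos(1.2038/2)=0.824261, s=sin(1.2038/2)=0.566210; N=√[1·24·1·6]=12.000000
The bounds max(0,m−m')=1 and min(l+m,l−m')=1 give 1 term
  k=1: (−1)^0·12.0000/(6)·0.8243^3·0.5662^1 = +0.634165
d^2_{-2,-1}(1.2038) = +0.634165

d=0.6342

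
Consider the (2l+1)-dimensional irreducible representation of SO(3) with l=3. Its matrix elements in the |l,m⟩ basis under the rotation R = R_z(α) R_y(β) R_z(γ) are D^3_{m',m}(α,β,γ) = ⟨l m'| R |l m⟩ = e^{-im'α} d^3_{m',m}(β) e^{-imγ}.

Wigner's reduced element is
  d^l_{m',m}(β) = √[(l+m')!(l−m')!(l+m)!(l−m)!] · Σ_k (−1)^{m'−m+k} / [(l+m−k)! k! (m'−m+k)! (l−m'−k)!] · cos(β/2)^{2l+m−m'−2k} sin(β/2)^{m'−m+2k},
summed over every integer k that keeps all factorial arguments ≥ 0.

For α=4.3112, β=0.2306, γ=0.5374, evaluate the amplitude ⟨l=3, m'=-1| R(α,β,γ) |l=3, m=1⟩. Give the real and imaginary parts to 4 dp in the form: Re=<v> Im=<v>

Re=-0.0613 Im=-0.0449

Split into d^3_{-1,1}(β=0.2306) × two z-phases.
Half-angle: c=0.993360, s=0.115045. N=√(2·24·24·2)=48.000000
Admissible k: 2..4 (factorial args all ≥0)
  k=2: (−1)^0·48.0000/(8)·0.9934^4·0.1150^2 = +0.077324
  k=3: (−1)^1·48.0000/(6)·0.9934^2·0.1150^4 = -0.001383
  k=4: (−1)^2·48.0000/(48)·0.9934^0·0.1150^6 = +0.000002
d^3_{-1,1}(0.2306) = +0.077324 -0.001383 +0.000002 = +0.075943
D = (-0.390513-0.920597i)·(+0.075943)·(+0.859043-0.511904i) = -0.061265-0.044877i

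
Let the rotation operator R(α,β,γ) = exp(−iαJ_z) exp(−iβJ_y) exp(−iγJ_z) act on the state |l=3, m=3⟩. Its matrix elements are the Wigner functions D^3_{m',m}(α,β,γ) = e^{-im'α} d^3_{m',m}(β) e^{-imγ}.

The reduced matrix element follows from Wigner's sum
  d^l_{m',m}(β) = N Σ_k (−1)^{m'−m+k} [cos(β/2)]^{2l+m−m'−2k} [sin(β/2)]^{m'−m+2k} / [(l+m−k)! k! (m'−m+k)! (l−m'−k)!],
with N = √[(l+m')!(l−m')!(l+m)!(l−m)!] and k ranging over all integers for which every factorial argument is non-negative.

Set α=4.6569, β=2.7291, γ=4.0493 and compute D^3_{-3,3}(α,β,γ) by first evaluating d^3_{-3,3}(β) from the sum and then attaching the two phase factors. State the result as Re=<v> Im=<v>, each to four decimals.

Re=-0.2193 Im=0.8516

First d^3_{-3,3}(β=2.7291), then the phase factors e^{-i(-3)α} and e^{-i(3)γ}:
c=cos(2.7291/2)=0.204787, s=sin(2.7291/2)=0.978807; N=√[1·720·720·1]=720.000000
k: max(0,(3)−(-3))=6 … min(3+(3),3−(-3))=6
  k=6: (−1)^0·720.0000/(720)·0.2048^0·0.9788^6 = +0.879389
d^3_{-3,3}(2.7291) = +0.879389
Attach z-rotation phases: D = e^{-i(-3)(4.6569)}·(+0.879389)·e^{-i(3)(4.0493)} = -0.219271+0.851613i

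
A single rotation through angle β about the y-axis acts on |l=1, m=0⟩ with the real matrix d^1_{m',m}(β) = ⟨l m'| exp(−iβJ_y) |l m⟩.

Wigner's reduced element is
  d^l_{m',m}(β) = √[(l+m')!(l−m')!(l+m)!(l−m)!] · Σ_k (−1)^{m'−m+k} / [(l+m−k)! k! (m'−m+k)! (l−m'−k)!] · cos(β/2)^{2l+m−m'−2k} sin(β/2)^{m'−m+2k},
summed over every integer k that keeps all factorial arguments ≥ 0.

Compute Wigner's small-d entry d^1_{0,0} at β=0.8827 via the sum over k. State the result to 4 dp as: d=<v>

d^1_{0,0}(β=0.8827) via Wigner's sum:
Half-angle: c=0.904176, s=0.427160. N=√(1·1·1·1)=1.000000
The bounds max(0,m−m')=0 and min(l+m,l−m')=1 give 2 terms
  k=0: (−1)^0·1.0000/(1)·0.9042^2·0.4272^0 = +0.817534
  k=1: (−1)^1·1.0000/(1)·0.9042^0·0.4272^2 = -0.182466
d^1_{0,0}(0.8827) = +0.817534 -0.182466 = +0.635068

d=0.6351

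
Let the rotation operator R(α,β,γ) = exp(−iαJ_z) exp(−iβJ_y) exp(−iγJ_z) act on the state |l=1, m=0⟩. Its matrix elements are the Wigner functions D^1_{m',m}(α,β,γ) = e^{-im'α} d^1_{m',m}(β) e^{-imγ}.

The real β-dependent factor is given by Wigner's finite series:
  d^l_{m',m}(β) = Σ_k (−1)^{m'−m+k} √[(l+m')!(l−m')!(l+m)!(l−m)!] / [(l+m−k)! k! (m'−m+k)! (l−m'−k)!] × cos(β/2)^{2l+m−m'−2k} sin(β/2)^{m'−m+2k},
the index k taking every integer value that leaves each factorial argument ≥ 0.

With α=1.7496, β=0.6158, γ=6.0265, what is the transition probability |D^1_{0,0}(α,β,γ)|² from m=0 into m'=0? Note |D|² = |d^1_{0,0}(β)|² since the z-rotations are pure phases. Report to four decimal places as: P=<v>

P=0.6664

First d^1_{0,0}(β=0.6158), then the phase factors e^{-i(0)α} and e^{-i(0)γ}:
With c≡cos(β/2)=0.952972 and s≡sin(β/2)=0.303058, N=[1·1·1·1]^{1/2}=1.000000
k∈{0,1} keeps every argument non-negative
  k=0: (−1)^0·1.0000/(1)·0.9530^2·0.3031^0 = +0.908156
  k=1: (−1)^1·1.0000/(1)·0.9530^0·0.3031^2 = -0.091844
d^1_{0,0}(0.6158) = +0.908156 -0.091844 = +0.816312
|D^1_{0,0}|² = |d^1_{0,0}(β)|² = (+0.816312)² = 0.666365 (the z-rotation phases have unit modulus)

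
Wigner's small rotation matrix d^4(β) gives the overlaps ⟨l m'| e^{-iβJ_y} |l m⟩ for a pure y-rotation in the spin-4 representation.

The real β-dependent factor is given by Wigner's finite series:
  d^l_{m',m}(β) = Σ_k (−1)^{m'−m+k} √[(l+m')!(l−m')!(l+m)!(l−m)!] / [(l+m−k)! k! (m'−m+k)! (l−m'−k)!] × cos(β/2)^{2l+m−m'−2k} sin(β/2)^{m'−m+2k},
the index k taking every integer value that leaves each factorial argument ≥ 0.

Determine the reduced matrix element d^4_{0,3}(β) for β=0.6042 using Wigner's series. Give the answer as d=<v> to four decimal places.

d=0.2232

d^4_{0,3}(β=0.6042) via Wigner's sum:
Half-angle: c=0.954714, s=0.297526. N=√(24·24·5040·1)=1703.830978
k: max(0,(3)−(0))=3 … min(4+(3),4−(0))=4
  k=3: (−1)^0·1703.8310/(144)·0.9547^5·0.2975^3 = +0.247175
  k=4: (−1)^1·1703.8310/(144)·0.9547^3·0.2975^5 = -0.024005
d^4_{0,3}(0.6042) = +0.247175 -0.024005 = +0.223169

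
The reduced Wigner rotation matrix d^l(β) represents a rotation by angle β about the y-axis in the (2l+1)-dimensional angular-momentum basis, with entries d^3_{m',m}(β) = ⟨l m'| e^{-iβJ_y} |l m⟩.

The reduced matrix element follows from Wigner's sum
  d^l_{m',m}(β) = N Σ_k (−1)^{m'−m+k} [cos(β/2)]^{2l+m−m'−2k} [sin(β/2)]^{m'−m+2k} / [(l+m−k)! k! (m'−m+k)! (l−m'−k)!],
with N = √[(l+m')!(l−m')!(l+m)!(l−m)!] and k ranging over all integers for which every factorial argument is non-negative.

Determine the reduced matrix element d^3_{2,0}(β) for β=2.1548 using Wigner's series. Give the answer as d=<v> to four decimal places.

d^3_{2,0}(β=2.1548) via Wigner's sum:
Half-angle: c=0.473620, s=0.880729. N=√(120·1·6·6)=65.726707
k: max(0,(0)−(2))=0 … min(3+(0),3−(2))=1
  k=0: (−1)^2·65.7267/(12)·0.4736^4·0.8807^2 = +0.213779
  k=1: (−1)^3·65.7267/(12)·0.4736^2·0.8807^4 = -0.739248
d^3_{2,0}(2.1548) = +0.213779 -0.739248 = -0.525469

d=-0.5255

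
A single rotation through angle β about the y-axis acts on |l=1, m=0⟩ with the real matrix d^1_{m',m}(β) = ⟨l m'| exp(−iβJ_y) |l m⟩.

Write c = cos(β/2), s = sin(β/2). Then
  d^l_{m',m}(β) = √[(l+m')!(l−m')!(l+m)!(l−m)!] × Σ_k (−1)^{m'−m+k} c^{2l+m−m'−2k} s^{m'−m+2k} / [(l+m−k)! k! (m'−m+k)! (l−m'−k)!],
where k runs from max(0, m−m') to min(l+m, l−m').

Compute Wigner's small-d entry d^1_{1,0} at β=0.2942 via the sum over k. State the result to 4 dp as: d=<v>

d^1_{1,0}(β=0.2942) via Wigner's sum:
c=cos(0.2942/2)=0.989200, s=sin(0.2942/2)=0.146570; N=√[2·1·1·1]=1.414214
k∈{0} keeps every argument non-negative
  k=0: (−1)^1·1.4142/(1)·0.9892^1·0.1466^1 = -0.205043
d^1_{1,0}(0.2942) = -0.205043

d=-0.2050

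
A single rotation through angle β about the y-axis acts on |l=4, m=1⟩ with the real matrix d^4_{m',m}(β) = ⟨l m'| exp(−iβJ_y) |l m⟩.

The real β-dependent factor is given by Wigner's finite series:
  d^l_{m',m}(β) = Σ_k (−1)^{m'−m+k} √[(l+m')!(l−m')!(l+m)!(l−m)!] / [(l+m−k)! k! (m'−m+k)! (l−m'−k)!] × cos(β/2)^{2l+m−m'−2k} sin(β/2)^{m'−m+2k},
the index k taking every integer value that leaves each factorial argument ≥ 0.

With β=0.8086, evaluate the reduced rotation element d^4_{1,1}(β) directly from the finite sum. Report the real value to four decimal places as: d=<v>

d^4_{1,1}(β=0.8086) via Wigner's sum:
Half-angle: c=0.919378, s=0.393375. N=√(120·6·120·6)=720.000000
k: max(0,(1)−(1))=0 … min(4+(1),4−(1))=3
  k=0: (−1)^0·720.0000/(720)·0.9194^8·0.3934^0 = +0.510450
  k=1: (−1)^1·720.0000/(48)·0.9194^6·0.3934^2 = -1.401748
  k=2: (−1)^2·720.0000/(24)·0.9194^4·0.3934^4 = +0.513246
  k=3: (−1)^3·720.0000/(72)·0.9194^2·0.3934^6 = -0.031321
d^4_{1,1}(0.8086) = +0.510450 -1.401748 +0.513246 -0.031321 = -0.409373

d=-0.4094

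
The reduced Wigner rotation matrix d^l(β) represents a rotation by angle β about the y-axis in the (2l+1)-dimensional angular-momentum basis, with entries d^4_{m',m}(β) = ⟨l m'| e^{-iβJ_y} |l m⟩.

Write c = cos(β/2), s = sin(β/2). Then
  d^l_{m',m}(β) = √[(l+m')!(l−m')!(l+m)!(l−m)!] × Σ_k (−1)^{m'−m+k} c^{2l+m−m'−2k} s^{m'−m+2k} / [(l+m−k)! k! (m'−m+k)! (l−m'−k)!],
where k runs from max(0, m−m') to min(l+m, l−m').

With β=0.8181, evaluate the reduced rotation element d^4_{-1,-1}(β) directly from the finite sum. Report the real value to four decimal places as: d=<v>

d=-0.4147

d^4_{-1,-1}(β=0.8181) via Wigner's sum:
With c≡cos(β/2)=0.917499 and s≡sin(β/2)=0.397738, N=[6·120·6·120]^{1/2}=720.000000
k: max(0,(-1)−(-1))=0 … min(4+(-1),4−(-1))=3
  k=0: (−1)^0·720.0000/(720)·0.9175^8·0.3977^0 = +0.502163
  k=1: (−1)^1·720.0000/(48)·0.9175^6·0.3977^2 = -1.415530
  k=2: (−1)^2·720.0000/(24)·0.9175^4·0.3977^4 = +0.532025
  k=3: (−1)^3·720.0000/(72)·0.9175^2·0.3977^6 = -0.033327
d^4_{-1,-1}(0.8181) = +0.502163 -1.415530 +0.532025 -0.033327 = -0.414669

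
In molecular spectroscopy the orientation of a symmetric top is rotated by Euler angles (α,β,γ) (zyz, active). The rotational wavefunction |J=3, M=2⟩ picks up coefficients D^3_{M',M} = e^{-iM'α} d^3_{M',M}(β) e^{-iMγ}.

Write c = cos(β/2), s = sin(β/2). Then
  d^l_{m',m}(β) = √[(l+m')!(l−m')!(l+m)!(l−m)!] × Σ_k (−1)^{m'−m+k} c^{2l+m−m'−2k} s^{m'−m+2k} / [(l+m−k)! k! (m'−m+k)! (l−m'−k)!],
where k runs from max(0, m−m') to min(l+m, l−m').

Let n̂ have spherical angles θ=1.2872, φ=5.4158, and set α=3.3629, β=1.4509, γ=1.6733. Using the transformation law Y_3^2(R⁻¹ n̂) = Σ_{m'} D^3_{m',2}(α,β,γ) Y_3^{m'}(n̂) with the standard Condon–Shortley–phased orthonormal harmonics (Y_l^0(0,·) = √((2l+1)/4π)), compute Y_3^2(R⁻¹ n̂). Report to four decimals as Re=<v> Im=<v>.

Need the full column D^3_{m',2} for m'=−3..3 at α=3.3629, β=1.4509, γ=1.6733.
cos(β/2)=0.748201, sin(β/2)=0.663472
d^3_{-3,2}: single k=5 term ⇒ +0.235617;  D = +0.211239+0.104373i
d^3_{-2,2}: k∈[4..5] ⇒ +0.542372 -0.085298 = +0.457075;  D = -0.444233-0.107585i
d^3_{-1,2}: k∈[3..4] ⇒ +0.773665 -0.304181 = +0.469484;  D = +0.469422+0.007652i
d^3_{0,2}: k∈[2..3] ⇒ +0.755578 -0.594139 = +0.161439;  D = -0.158058+0.032865i
d^3_{1,2}: k∈[1..2] ⇒ +0.491942 -0.773665 = -0.281723;  D = -0.256508+0.116498i
d^3_{2,2}: k∈[0..1] ⇒ +0.175432 -0.689745 = -0.514313;  D = +0.410175-0.310280i
d^3_{3,2}: single k=0 term ⇒ -0.381057;  D = -0.246027+0.290989i
Y_3^{m'}(θ=1.2872,φ=5.4158) and Σ D·Y over m':
  (+0.2112+0.1044i)·(-0.3168+0.1896i)  (-0.4442-0.1076i)·(-0.0430+0.2600i)  (+0.4694+0.0077i)·(-0.1221-0.1440i)  (-0.1581+0.0329i)·(-0.2724+0.0000i)  (-0.2565+0.1165i)·(+0.1221-0.1440i)  (+0.4102-0.3103i)·(-0.0430-0.2600i)  (-0.2460+0.2910i)·(+0.3168+0.1896i)
Y_3^2(R⁻¹ n̂) = -0.298794-0.177999i

Re=-0.2988 Im=-0.1780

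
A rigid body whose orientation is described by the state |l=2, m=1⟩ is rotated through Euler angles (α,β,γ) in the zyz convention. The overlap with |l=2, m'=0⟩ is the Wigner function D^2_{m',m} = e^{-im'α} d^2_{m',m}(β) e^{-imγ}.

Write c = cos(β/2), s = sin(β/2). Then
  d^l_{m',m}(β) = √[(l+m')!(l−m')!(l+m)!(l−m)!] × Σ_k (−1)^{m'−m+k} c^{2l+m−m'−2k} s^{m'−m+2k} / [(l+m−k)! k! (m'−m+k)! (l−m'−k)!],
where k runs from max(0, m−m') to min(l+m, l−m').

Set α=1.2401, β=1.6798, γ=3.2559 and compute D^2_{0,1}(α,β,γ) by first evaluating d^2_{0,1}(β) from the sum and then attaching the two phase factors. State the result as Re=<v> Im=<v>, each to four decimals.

First d^2_{0,1}(β=1.6798), then the phase factors e^{-i(0)α} and e^{-i(1)γ}:
c=cos(1.6798/2)=0.667537, s=sin(1.6798/2)=0.744576; N=√[2·2·6·1]=4.898979
k: max(0,(1)−(0))=1 … min(2+(1),2−(0))=2
  k=1: (−1)^0·4.8990/(2)·0.6675^3·0.7446^1 = +0.542515
  k=2: (−1)^1·4.8990/(2)·0.6675^1·0.7446^3 = -0.674961
d^2_{0,1}(1.6798) = +0.542515 -0.674961 = -0.132447
Attach z-rotation phases: D = e^{-i(0)(1.2401)}·(-0.132447)·e^{-i(1)(3.2559)} = +0.131582-0.015107i

Re=0.1316 Im=-0.0151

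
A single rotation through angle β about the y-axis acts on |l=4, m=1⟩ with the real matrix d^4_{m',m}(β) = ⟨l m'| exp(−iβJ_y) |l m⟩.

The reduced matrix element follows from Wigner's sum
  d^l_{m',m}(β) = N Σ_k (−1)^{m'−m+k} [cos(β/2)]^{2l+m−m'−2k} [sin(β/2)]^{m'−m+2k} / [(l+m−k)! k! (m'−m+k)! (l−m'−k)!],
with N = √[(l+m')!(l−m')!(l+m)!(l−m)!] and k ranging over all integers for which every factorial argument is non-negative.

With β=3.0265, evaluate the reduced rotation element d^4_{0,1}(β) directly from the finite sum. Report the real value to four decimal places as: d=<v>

d=-0.2492

d^4_{0,1}(β=3.0265) via Wigner's sum:
c=cos(3.0265/2)=0.057515, s=sin(3.0265/2)=0.998345; N=√[24·24·120·6]=643.987578
k: max(0,(1)−(0))=1 … min(4+(1),4−(0))=4
  k=1: (−1)^0·643.9876/(144)·0.0575^7·0.9983^1 = +0.000000
  k=2: (−1)^1·643.9876/(24)·0.0575^5·0.9983^3 = -0.000017
  k=3: (−1)^2·643.9876/(24)·0.0575^3·0.9983^5 = +0.005063
  k=4: (−1)^3·643.9876/(144)·0.0575^1·0.9983^7 = -0.254247
d^4_{0,1}(3.0265) = +0.000000 -0.000017 +0.005063 -0.254247 = -0.249201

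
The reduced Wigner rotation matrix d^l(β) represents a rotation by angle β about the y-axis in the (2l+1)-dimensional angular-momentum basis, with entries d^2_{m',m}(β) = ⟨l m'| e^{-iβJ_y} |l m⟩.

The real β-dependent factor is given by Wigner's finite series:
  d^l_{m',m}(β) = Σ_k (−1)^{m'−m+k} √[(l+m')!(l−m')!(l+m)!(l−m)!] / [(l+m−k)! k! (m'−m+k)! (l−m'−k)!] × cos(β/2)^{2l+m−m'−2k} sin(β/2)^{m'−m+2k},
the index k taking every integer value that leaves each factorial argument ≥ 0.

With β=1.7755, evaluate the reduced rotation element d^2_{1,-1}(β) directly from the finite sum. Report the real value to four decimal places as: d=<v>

d=0.3570

d^2_{1,-1}(β=1.7755) via Wigner's sum:
c=cos(1.7755/2)=0.631159, s=sin(1.7755/2)=0.775654; N=√[6·1·1·6]=6.000000
Admissible k: 0..1 (factorial args all ≥0)
  k=0: (−1)^2·6.0000/(2)·0.6312^2·0.7757^2 = +0.719009
  k=1: (−1)^3·6.0000/(6)·0.6312^0·0.7757^4 = -0.361969
d^2_{1,-1}(1.7755) = +0.719009 -0.361969 = +0.357040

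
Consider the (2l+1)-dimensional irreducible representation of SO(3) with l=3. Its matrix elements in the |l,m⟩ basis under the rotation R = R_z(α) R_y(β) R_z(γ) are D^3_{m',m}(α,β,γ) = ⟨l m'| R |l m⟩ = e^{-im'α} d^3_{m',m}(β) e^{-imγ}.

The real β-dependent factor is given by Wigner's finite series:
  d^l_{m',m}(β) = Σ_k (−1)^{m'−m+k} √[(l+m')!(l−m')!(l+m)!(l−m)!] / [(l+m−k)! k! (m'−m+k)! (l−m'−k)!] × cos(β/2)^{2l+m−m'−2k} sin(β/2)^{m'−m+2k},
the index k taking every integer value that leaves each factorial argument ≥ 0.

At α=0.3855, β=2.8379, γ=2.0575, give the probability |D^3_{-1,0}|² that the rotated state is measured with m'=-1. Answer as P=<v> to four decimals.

P=0.2117

Split into d^3_{-1,0}(β=2.8379) × two z-phases.
c=cos(2.8379/2)=0.151263, s=sin(2.8379/2)=0.988493; N=√[2·24·6·6]=41.569219
k: max(0,(0)−(-1))=1 … min(3+(0),3−(-1))=3
  k=1: (−1)^0·41.5692/(12)·0.1513^5·0.9885^1 = +0.000271
  k=2: (−1)^1·41.5692/(4)·0.1513^3·0.9885^3 = -0.034740
  k=3: (−1)^2·41.5692/(12)·0.1513^1·0.9885^5 = +0.494531
d^3_{-1,0}(2.8379) = +0.000271 -0.034740 +0.494531 = +0.460062
|D^3_{-1,0}|² = |d^3_{-1,0}(β)|² = (+0.460062)² = 0.211657 (the z-rotation phases have unit modulus)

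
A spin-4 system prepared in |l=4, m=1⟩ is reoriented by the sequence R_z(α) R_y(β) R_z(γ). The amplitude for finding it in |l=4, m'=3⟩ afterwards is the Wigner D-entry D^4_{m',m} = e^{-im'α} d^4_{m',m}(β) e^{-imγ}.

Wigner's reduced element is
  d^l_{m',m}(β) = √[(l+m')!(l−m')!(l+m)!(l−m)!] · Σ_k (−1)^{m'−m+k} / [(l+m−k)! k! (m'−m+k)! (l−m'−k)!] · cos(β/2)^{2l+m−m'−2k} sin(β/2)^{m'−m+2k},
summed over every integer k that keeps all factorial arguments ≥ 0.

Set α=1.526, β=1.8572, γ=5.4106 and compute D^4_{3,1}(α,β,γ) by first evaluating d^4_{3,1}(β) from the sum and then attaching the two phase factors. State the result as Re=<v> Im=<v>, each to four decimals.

D^4_{3,1}(1.526,1.8572,5.4106) = e^{-i·3·1.526}·d^4_{3,1}(1.8572)·e^{-i·1·5.4106}. Compute d first:
With c≡cos(β/2)=0.598956 and s≡sin(β/2)=0.800782, N=[5040·1·120·6]^{1/2}=1904.940944
The bounds max(0,m−m')=0 and min(l+m,l−m')=1 give 2 terms
  k=0: (−1)^2·1904.9409/(240)·0.5990^6·0.8008^2 = +0.235000
  k=1: (−1)^3·1904.9409/(144)·0.5990^4·0.8008^4 = -0.700092
d^4_{3,1}(1.8572) = +0.235000 -0.700092 = -0.465093
Attach z-rotation phases: D = e^{-i(3)(1.526)}·(-0.465093)·e^{-i(1)(5.4106)} = +0.393105-0.248555i

Re=0.3931 Im=-0.2486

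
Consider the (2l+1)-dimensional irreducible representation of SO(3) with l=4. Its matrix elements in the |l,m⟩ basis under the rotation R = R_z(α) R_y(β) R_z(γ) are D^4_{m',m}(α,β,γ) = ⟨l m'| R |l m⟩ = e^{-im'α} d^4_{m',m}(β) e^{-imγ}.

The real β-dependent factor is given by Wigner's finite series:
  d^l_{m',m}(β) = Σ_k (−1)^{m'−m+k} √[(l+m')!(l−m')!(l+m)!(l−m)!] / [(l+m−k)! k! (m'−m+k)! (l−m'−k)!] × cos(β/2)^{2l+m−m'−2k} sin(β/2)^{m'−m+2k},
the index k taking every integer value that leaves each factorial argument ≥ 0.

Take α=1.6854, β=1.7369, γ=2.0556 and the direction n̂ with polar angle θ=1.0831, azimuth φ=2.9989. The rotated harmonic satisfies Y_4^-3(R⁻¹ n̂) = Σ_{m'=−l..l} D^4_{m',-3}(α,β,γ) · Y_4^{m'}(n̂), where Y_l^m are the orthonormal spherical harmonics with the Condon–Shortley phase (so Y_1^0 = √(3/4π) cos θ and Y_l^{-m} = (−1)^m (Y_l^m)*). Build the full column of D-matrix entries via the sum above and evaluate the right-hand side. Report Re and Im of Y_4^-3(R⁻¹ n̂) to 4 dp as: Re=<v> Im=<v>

Need the full column D^4_{m',-3} for m'=−4..4 at α=1.6854, β=1.7369, γ=2.0556.
cos(β/2)=0.646010, sin(β/2)=0.763329
d^4_{-4,-3}: single k=1 term ⇒ +0.101376;  D = +0.095504+0.034001i
d^4_{-3,-3}: k∈[0..1] ⇒ +0.030333 -0.296455 = -0.266122;  D = -0.060003+0.259269i
d^4_{-2,-3}: k∈[0..1] ⇒ -0.134107 +0.561717 = +0.427610;  D = -0.424891-0.048142i
d^4_{-1,-3}: k∈[0..1] ⇒ +0.336148 -0.782210 = -0.446062;  D = -0.000795-0.446061i
d^4_{0,-3}: k∈[0..1] ⇒ -0.592102 +0.826685 = +0.234584;  D = +0.232997-0.027240i
d^4_{1,-3}: k∈[0..1] ⇒ +0.782210 -0.655267 = +0.126943;  D = -0.029062-0.123571i
d^4_{2,-3}: k∈[0..1] ⇒ -0.784263 +0.364993 = -0.419270;  D = +0.394481-0.142030i
d^4_{3,-3}: k∈[0..1] ⇒ +0.577891 -0.115264 = +0.462628;  D = +0.205464+0.414498i
d^4_{4,-3}: single k=0 term ⇒ -0.275908;  D = -0.231570+0.150002i
Y_4^{m'}(θ=1.0831,φ=2.9989) and Σ D·Y over m':
  (+0.0955+0.0340i)·(+0.2268+0.1456i)  (-0.0600+0.2593i)·(-0.3679-0.1679i)  (-0.4249-0.0481i)·(+0.1345+0.0395i)  (-0.0008-0.4461i)·(+0.2836+0.0407i)  (+0.2330-0.0272i)·(-0.2010+0.0000i)  (-0.0291-0.1236i)·(-0.2836+0.0407i)  (+0.3945-0.1420i)·(+0.1345-0.0395i)  (+0.2055+0.4145i)·(+0.3679-0.1679i)  (-0.2316+0.1500i)·(+0.2268-0.1456i)
Y_4^-3(R⁻¹ n̂) = +0.173394-0.023075i

Re=0.1734 Im=-0.0231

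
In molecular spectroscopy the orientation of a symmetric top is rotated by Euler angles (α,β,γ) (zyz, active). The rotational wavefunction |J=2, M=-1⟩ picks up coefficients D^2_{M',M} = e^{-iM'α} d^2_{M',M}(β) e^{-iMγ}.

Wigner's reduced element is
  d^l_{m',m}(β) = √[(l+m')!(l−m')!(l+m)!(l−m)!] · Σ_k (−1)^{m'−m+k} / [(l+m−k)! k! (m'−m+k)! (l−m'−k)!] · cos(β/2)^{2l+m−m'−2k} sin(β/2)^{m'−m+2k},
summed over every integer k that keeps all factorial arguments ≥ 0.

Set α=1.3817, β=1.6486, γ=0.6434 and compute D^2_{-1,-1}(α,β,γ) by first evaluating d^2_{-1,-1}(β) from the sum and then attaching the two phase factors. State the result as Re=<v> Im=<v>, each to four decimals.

First d^2_{-1,-1}(β=1.6486), then the phase factors e^{-i(-1)α} and e^{-i(-1)γ}:
Half-angle: c=0.679071, s=0.734073. N=√(1·6·1·6)=6.000000
k: max(0,(-1)−(-1))=0 … min(2+(-1),2−(-1))=1
  k=0: (−1)^0·6.0000/(6)·0.6791^4·0.7341^0 = +0.212648
  k=1: (−1)^1·6.0000/(2)·0.6791^2·0.7341^2 = -0.745469
d^2_{-1,-1}(1.6486) = +0.212648 -0.745469 = -0.532821
Attach z-rotation phases: D = e^{-i(-1)(1.3817)}·(-0.532821)·e^{-i(-1)(0.6434)} = +0.233822-0.478776i

Re=0.2338 Im=-0.4788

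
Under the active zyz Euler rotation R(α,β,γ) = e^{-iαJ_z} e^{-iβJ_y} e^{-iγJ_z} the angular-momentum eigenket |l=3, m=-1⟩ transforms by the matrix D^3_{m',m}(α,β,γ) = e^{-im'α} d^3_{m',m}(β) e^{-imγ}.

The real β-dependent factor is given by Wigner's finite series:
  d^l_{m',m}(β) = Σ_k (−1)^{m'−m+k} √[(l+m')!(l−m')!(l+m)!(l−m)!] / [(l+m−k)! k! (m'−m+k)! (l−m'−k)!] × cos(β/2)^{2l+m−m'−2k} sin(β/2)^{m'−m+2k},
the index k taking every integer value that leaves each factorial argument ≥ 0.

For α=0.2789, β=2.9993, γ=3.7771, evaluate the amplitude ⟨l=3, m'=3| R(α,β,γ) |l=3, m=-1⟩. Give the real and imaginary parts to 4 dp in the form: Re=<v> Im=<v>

Re=-0.0190 Im=0.0039

Split into d^3_{3,-1}(β=2.9993) × two z-phases.
Half-angle: c=0.071086, s=0.997470. N=√(720·1·2·24)=185.903201
The bounds max(0,m−m')=0 and min(l+m,l−m')=0 give 1 term
  k=0: (−1)^4·185.9032/(48)·0.0711^2·0.9975^4 = +0.019374
d^3_{3,-1}(2.9993) = +0.019374
D = (+0.669917-0.742436i)·(+0.019374)·(-0.804771-0.593586i) = -0.018983+0.003872i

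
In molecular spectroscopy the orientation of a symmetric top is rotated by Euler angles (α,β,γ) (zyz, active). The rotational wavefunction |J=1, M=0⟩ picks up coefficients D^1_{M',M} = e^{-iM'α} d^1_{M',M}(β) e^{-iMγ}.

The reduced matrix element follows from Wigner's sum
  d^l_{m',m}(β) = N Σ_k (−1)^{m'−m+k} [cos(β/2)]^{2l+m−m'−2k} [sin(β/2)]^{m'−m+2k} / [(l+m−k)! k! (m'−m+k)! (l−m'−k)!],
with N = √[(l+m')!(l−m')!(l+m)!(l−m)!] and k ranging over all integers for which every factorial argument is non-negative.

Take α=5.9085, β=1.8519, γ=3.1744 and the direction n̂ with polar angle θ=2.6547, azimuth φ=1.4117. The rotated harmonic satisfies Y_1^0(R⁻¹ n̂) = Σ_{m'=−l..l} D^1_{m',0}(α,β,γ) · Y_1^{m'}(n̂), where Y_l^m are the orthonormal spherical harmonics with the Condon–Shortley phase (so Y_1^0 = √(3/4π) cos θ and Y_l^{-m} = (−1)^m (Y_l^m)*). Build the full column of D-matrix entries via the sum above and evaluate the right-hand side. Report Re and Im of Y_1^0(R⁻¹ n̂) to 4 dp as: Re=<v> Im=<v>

Need the full column D^1_{m',0} for m'=−1..1 at α=5.9085, β=1.8519, γ=3.1744.
cos(β/2)=0.601076, sin(β/2)=0.799192
d^1_{-1,0}: single k=1 term ⇒ +0.679353;  D = +0.632221-0.248629i
d^1_{0,0}: k∈[0..1] ⇒ +0.361292 -0.638708 = -0.277416;  D = -0.277416+0.000000i
d^1_{1,0}: single k=0 term ⇒ -0.679353;  D = -0.632221-0.248629i
Y_1^{m'}(θ=2.6547,φ=1.4117) and Σ D·Y over m':
  (+0.6322-0.2486i)·(+0.0256-0.1596i)  (-0.2774+0.0000i)·(-0.4318+0.0000i)  (-0.6322-0.2486i)·(-0.0256-0.1596i)
Y_1^0(R⁻¹ n̂) = +0.072810+0.000000i

Re=0.0728 Im=0.0000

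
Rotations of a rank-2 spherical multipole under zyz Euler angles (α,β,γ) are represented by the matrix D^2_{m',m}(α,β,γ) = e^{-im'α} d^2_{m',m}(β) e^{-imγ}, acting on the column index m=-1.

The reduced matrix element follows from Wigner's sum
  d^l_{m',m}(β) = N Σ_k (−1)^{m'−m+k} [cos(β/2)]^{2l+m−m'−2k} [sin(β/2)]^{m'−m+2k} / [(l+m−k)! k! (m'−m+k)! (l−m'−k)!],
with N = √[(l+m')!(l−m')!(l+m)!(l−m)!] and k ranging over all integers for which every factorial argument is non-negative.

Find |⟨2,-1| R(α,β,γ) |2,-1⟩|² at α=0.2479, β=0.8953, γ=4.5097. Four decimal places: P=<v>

P=0.0415

D^2_{-1,-1}(0.2479,0.8953,4.5097) = e^{-i·-1·0.2479}·d^2_{-1,-1}(0.8953)·e^{-i·-1·4.5097}. Compute d first:
c=cos(0.8953/2)=0.901467, s=sin(0.8953/2)=0.432848; N=√[1·6·1·6]=6.000000
k∈{0,1} keeps every argument non-negative
  k=0: (−1)^0·6.0000/(6)·0.9015^4·0.4328^0 = +0.660388
  k=1: (−1)^1·6.0000/(2)·0.9015^2·0.4328^2 = -0.456764
d^2_{-1,-1}(0.8953) = +0.660388 -0.456764 = +0.203623
|D^2_{-1,-1}|² = |d^2_{-1,-1}(β)|² = (+0.203623)² = 0.041462 (the z-rotation phases have unit modulus)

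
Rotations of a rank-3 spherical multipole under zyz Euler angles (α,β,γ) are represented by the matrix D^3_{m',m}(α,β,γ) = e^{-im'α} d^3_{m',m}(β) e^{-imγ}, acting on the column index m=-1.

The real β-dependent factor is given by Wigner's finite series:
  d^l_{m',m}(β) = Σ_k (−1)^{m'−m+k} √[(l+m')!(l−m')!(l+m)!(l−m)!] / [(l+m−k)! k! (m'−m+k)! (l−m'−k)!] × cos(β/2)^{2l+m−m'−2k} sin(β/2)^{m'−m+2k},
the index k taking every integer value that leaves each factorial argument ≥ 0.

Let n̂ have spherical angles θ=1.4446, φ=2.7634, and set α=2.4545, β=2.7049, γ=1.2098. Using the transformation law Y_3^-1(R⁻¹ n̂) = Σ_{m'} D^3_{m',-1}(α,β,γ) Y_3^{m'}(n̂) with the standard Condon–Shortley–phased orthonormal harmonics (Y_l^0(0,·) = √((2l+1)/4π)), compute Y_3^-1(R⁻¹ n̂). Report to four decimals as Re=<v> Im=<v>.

Re=0.0075 Im=0.1832

Need the full column D^3_{m',-1} for m'=−3..3 at α=2.4545, β=2.7049, γ=1.2098.
cos(β/2)=0.216616, sin(β/2)=0.976257
d^3_{-3,-1}: single k=2 term ⇒ +0.008127;  D = -0.005355+0.006114i
d^3_{-2,-1}: k∈[1..2] ⇒ +0.001472 -0.059812 = -0.058340;  D = -0.057554+0.009547i
d^3_{-1,-1}: k∈[0..2] ⇒ +0.000103 -0.016787 +0.255733 = +0.239049;  D = -0.207129-0.119340i
d^3_{0,-1}: k∈[0..2] ⇒ -0.001613 +0.098282 -0.665428 = -0.568759;  D = -0.200889-0.532100i
d^3_{1,-1}: k∈[0..2] ⇒ +0.012590 -0.340977 +0.865735 = +0.537348;  D = +0.172138-0.509030i
d^3_{2,-1}: k∈[0..1] ⇒ -0.059812 +0.607450 = +0.547637;  D = -0.464683+0.289786i
d^3_{3,-1}: single k=0 term ⇒ +0.165075;  D = +0.163693+0.021315i
Y_3^{m'}(θ=1.4446,φ=2.7634) and Σ D·Y over m':
  (-0.0054+0.0061i)·(-0.1721-0.3692i)  (-0.0576+0.0095i)·(+0.0921+0.0869i)  (-0.2071-0.1193i)·(+0.2744+0.1090i)  (-0.2009-0.5321i)·(-0.1372+0.0000i)  (+0.1721-0.5090i)·(-0.2744+0.1090i)  (-0.4647+0.2898i)·(+0.0921-0.0869i)  (+0.1637+0.0213i)·(+0.1721-0.3692i)
Y_3^-1(R⁻¹ n̂) = +0.007487+0.183184i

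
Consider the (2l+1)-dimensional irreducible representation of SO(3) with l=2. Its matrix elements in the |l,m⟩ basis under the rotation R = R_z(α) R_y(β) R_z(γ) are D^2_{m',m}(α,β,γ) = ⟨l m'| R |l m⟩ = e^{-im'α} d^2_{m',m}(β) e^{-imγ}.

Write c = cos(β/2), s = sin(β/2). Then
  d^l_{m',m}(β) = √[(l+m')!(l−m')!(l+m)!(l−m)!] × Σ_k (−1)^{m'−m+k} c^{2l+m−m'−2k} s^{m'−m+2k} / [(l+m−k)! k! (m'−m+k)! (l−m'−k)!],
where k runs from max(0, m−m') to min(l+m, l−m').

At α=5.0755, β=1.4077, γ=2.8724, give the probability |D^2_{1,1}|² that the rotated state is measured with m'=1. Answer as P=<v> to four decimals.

P=0.1540

Split into d^2_{1,1}(β=1.4077) × two z-phases.
c=cos(1.4077/2)=0.762356, s=sin(1.4077/2)=0.647158; N=√[6·1·6·1]=6.000000
k: max(0,(1)−(1))=0 … min(2+(1),2−(1))=1
  k=0: (−1)^0·6.0000/(6)·0.7624^4·0.6472^0 = +0.337778
  k=1: (−1)^1·6.0000/(2)·0.7624^2·0.6472^2 = -0.730226
d^2_{1,1}(1.4077) = +0.337778 -0.730226 = -0.392448
|D^2_{1,1}|² = |d^2_{1,1}(β)|² = (-0.392448)² = 0.154015 (the z-rotation phases have unit modulus)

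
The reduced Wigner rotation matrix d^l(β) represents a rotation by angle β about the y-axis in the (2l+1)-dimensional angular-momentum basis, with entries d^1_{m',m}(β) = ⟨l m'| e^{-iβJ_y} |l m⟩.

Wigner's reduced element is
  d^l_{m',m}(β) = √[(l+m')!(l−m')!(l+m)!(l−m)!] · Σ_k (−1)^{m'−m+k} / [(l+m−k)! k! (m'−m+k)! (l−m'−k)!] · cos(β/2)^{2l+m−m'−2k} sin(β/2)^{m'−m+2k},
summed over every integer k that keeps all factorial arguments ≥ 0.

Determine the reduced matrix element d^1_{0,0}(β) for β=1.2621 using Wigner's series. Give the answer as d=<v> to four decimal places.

d^1_{0,0}(β=1.2621) via Wigner's sum:
With c≡cos(β/2)=0.807408 and s≡sin(β/2)=0.589993, N=[1·1·1·1]^{1/2}=1.000000
k: max(0,(0)−(0))=0 … min(1+(0),1−(0))=1
  k=0: (−1)^0·1.0000/(1)·0.8074^2·0.5900^0 = +0.651908
  k=1: (−1)^1·1.0000/(1)·0.8074^0·0.5900^2 = -0.348092
d^1_{0,0}(1.2621) = +0.651908 -0.348092 = +0.303817

d=0.3038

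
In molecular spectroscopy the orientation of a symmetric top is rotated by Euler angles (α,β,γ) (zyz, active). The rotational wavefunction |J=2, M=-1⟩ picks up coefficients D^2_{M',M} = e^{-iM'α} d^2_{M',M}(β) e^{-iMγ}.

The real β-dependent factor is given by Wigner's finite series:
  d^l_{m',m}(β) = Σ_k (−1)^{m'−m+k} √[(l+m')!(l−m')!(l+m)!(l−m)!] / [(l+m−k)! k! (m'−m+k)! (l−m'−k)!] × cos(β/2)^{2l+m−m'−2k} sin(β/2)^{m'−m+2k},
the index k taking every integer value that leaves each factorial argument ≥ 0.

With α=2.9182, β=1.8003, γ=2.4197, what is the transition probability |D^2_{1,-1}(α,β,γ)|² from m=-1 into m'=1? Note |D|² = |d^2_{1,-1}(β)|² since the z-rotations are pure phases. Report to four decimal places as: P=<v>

P=0.1119

Split into d^2_{1,-1}(β=1.8003) × two z-phases.
Half-angle: c=0.621492, s=0.783420. N=√(6·1·1·6)=6.000000
k∈{0,1} keeps every argument non-negative
  k=0: (−1)^2·6.0000/(2)·0.6215^2·0.7834^2 = +0.711185
  k=1: (−1)^3·6.0000/(6)·0.6215^0·0.7834^4 = -0.376686
d^2_{1,-1}(1.8003) = +0.711185 -0.376686 = +0.334499
|D^2_{1,-1}|² = |d^2_{1,-1}(β)|² = (+0.334499)² = 0.111890 (the z-rotation phases have unit modulus)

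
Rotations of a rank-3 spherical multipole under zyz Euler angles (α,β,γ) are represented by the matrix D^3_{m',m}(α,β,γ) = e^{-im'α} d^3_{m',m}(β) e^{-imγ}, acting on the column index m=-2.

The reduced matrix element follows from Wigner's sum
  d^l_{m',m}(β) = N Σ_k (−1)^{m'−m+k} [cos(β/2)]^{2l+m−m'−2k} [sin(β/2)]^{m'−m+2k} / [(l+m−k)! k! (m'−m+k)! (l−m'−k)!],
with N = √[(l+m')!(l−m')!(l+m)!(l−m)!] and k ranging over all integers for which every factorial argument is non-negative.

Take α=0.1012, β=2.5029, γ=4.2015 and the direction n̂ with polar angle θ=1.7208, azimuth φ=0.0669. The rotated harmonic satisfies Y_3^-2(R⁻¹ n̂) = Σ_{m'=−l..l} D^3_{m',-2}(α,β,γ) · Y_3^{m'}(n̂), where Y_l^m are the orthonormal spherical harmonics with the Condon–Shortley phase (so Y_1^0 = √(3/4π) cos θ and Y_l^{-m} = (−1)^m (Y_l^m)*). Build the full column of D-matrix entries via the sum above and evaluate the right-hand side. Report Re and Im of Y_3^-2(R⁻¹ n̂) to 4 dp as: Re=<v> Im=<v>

Need the full column D^3_{m',-2} for m'=−3..3 at α=0.1012, β=2.5029, γ=4.2015.
cos(β/2)=0.313946, sin(β/2)=0.949441
d^3_{-3,-2}: single k=1 term ⇒ +0.007093;  D = -0.005341+0.004667i
d^3_{-2,-2}: k∈[0..1] ⇒ +0.000957 -0.043785 = -0.042828;  D = +0.029237-0.031295i
d^3_{-1,-2}: k∈[0..1] ⇒ -0.009157 +0.167494 = +0.158337;  D = -0.095851+0.126029i
d^3_{0,-2}: k∈[0..1] ⇒ +0.047964 -0.438674 = -0.390710;  D = +0.203892-0.333290i
d^3_{1,-2}: k∈[0..1] ⇒ -0.167494 +0.765940 = +0.598446;  D = -0.259127+0.539435i
d^3_{2,-2}: k∈[0..1] ⇒ +0.400453 -0.732500 = -0.332047;  D = +0.112803-0.312299i
d^3_{3,-2}: single k=0 term ⇒ -0.593294;  D = +0.144148-0.575517i
Y_3^{m'}(θ=1.7208,φ=0.0669) and Σ D·Y over m':
  (-0.0053+0.0047i)·(+0.3952-0.0804i)  (+0.0292-0.0313i)·(-0.1480+0.0199i)  (-0.0959+0.1260i)·(-0.2832+0.0190i)  (+0.2039-0.3333i)·(+0.1611+0.0000i)  (-0.2591+0.5394i)·(+0.2832+0.0190i)  (+0.1128-0.3123i)·(-0.1480-0.0199i)  (+0.1441-0.5755i)·(-0.3952-0.0804i)
Y_3^-2(R⁻¹ n̂) = -0.157630+0.323995i

Re=-0.1576 Im=0.3240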